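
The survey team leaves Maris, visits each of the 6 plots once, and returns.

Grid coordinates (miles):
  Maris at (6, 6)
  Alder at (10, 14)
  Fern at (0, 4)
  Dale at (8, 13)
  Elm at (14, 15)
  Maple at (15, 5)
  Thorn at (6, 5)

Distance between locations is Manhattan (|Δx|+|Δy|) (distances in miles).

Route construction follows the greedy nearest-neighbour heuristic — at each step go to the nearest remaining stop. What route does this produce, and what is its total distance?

Nearest-neighbour total = 52 miles; route Maris → Thorn → Fern → Maple → Elm → Alder → Dale → Maris.

Maris → [Thorn:1 / Fern:8 / Dale:9 / Maple:10 / Alder:12 / Elm:17] → Thorn (1)
Thorn → [Fern:7 / Maple:9 / Dale:10 / Alder:13 / Elm:18] → Fern (7)
Fern → [Maple:16 / Dale:17 / Alder:20 / Elm:25] → Maple (16)
Maple → [Elm:11 / Alder:14 / Dale:15] → Elm (11)
Elm → [Alder:5 / Dale:8] → Alder (5)
Alder → [Dale:3] → Dale (3)
Return Dale→Maris: 9.
Total = 1 + 7 + 16 + 11 + 5 + 3 + 9 = 52.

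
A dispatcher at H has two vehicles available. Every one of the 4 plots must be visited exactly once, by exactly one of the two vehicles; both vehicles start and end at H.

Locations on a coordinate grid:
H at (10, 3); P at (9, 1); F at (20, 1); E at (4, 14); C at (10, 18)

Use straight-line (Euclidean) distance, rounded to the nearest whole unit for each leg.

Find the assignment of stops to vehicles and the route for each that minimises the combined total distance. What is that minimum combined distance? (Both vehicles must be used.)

There are 2^3 − 1 = 7 ways to divide the 4 stops into two non-empty groups. For each, the best each vehicle can do is its own shortest tour through its group:
  {P} + {F, E, C}: 4 + 50 = 54
  {F} + {P, E, C}: 20 + 38 = 58
  {P, F} + {E, C}: 23 + 35 = 58
  {E} + {P, F, C}: 26 + 48 = 74
  {P, E} + {F, C}: 29 + 45 = 74
  {F, E} + {P, C}: 44 + 34 = 78
  … (7 splits in total)
Best: vehicle 1 H → P → H = 4; vehicle 2 H → F → C → E → H = 50; combined 54.

54 — the smallest possible combined total.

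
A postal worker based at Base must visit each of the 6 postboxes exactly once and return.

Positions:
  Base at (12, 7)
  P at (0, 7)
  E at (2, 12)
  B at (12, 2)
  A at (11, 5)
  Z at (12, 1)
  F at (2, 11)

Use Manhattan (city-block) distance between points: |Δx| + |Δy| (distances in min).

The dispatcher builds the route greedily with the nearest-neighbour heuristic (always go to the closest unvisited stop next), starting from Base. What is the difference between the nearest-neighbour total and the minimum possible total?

Base: A=3, B=5, Z=6, P=12, F=14, E=15 ⇒ A
A: B=4, Z=5, P=13, F=15, E=16 ⇒ B
B: Z=1, P=17, F=19, E=20 ⇒ Z
Z: P=18, F=20, E=21 ⇒ P
P: F=6, E=7 ⇒ F
F: E=1 ⇒ E
NN route Base → A → B → Z → P → F → E → Base costs 48.
Optimal: Base → P → E → F → A → B → Z → Base costs 46 (by enumerating all 360 distinct tours).
Excess = 48 − 46 = 2.

Excess over optimum: 2 min.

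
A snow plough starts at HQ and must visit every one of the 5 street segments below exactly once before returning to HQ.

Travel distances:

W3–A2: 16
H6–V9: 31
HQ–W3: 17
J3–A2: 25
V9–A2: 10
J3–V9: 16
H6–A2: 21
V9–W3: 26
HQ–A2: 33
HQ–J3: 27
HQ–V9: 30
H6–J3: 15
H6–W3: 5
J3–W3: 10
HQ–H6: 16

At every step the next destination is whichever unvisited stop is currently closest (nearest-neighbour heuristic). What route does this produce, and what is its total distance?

Nearest-neighbour total = 90; route HQ → H6 → W3 → J3 → V9 → A2 → HQ.

HQ → [H6:16 / W3:17 / J3:27 / V9:30 / A2:33] → H6 (16)
H6 → [W3:5 / J3:15 / A2:21 / V9:31] → W3 (5)
W3 → [J3:10 / A2:16 / V9:26] → J3 (10)
J3 → [V9:16 / A2:25] → V9 (16)
V9 → [A2:10] → A2 (10)
Return A2→HQ: 33.
Total = 16 + 5 + 10 + 16 + 10 + 33 = 90.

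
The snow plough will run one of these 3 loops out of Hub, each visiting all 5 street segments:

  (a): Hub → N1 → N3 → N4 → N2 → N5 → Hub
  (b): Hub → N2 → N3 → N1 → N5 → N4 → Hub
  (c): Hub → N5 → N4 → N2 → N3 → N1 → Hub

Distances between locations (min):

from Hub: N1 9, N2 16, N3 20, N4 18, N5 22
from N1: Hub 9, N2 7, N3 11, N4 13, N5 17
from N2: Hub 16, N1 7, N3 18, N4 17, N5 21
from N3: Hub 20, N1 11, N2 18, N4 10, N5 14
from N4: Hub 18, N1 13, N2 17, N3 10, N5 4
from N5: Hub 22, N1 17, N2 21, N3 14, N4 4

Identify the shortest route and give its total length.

(a): 9 + 11 + 10 + 17 + 21 + 22 = 90
(b): 16 + 18 + 11 + 17 + 4 + 18 = 84
(c): 22 + 4 + 17 + 18 + 11 + 9 = 81

81 min — (c) is the shortest.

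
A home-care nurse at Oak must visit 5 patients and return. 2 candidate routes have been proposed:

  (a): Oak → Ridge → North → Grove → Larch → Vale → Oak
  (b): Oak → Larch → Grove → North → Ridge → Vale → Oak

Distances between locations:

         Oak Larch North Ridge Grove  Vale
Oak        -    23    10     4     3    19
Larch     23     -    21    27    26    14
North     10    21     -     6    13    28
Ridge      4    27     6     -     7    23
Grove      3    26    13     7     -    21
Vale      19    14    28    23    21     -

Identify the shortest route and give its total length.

(a): 4 + 6 + 13 + 26 + 14 + 19 = 82
(b): 23 + 26 + 13 + 6 + 23 + 19 = 110

Shortest is (a), total 82.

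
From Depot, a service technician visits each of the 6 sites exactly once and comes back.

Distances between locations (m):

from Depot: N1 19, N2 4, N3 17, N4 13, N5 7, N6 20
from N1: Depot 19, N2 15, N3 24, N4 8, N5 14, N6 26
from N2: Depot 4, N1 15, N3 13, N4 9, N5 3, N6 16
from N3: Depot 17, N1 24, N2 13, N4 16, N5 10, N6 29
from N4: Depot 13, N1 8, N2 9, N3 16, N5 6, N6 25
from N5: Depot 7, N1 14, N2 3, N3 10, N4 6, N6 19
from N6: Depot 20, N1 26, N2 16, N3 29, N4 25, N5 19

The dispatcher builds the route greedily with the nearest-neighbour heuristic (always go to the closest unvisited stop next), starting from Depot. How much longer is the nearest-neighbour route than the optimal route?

The nearest-neighbour route is 7 m longer than optimal.

From Depot: N2=4, N5=7, N4=13, N3=17, N1=19, N6=20 → choose N2 (4).
From N2: N5=3, N4=9, N3=13, N1=15, N6=16 → choose N5 (3).
From N5: N4=6, N3=10, N1=14, N6=19 → choose N4 (6).
From N4: N1=8, N3=16, N6=25 → choose N1 (8).
From N1: N3=24, N6=26 → choose N3 (24).
From N3: N6=29 → choose N6 (29).
NN route Depot → N2 → N5 → N4 → N1 → N3 → N6 → Depot costs 94.
Optimal: Depot → N2 → N3 → N5 → N4 → N1 → N6 → Depot costs 87 (by enumerating all 360 distinct tours).
Excess = 94 − 87 = 7.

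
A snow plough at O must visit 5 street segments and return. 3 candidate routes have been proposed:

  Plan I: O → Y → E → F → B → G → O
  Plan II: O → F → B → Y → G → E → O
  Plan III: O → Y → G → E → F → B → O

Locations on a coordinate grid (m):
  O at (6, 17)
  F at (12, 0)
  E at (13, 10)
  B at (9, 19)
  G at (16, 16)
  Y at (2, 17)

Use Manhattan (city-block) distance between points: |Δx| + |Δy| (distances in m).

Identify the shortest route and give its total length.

Shortest is Plan III, total 66 m.

Plan I: 4 + 18 + 11 + 22 + 10 + 11 = 76
Plan II: 23 + 22 + 9 + 15 + 9 + 14 = 92
Plan III: 4 + 15 + 9 + 11 + 22 + 5 = 66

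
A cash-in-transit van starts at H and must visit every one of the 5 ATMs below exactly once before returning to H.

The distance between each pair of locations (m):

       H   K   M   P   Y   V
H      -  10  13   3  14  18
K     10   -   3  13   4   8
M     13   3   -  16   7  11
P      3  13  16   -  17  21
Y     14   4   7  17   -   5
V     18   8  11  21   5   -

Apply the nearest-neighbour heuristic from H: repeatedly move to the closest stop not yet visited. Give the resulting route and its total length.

Total distance 49 m via the nearest-neighbour route H → P → K → M → Y → V → H.

At H the remaining stops are P 3, K 10, M 13, Y 14, V 18; go to P.
At P the remaining stops are K 13, M 16, Y 17, V 21; go to K.
At K the remaining stops are M 3, Y 4, V 8; go to M.
At M the remaining stops are Y 7, V 11; go to Y.
At Y the remaining stops are V 5; go to V.
Return V→H: 18.
Total = 3 + 13 + 3 + 7 + 5 + 18 = 49.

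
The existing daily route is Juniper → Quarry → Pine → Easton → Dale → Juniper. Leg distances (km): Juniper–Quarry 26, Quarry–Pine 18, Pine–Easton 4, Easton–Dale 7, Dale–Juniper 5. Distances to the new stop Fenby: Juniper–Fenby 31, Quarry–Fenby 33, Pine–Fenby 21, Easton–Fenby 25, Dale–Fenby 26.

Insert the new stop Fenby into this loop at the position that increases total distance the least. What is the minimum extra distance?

+36 km — insert Fenby between Quarry and Pine.

Insertion cost between consecutive stops i–j is d(i,Fenby) + d(Fenby,j) − d(i,j):
  between Juniper and Quarry: 31 + 33 − 26 = 38
  between Quarry and Pine: 33 + 21 − 18 = 36
  between Pine and Easton: 21 + 25 − 4 = 42
  between Easton and Dale: 25 + 26 − 7 = 44
  between Dale and Juniper: 26 + 31 − 5 = 52
Cheapest insertion is between Quarry and Pine, adding 36.
New total = 60 + 36 = 96.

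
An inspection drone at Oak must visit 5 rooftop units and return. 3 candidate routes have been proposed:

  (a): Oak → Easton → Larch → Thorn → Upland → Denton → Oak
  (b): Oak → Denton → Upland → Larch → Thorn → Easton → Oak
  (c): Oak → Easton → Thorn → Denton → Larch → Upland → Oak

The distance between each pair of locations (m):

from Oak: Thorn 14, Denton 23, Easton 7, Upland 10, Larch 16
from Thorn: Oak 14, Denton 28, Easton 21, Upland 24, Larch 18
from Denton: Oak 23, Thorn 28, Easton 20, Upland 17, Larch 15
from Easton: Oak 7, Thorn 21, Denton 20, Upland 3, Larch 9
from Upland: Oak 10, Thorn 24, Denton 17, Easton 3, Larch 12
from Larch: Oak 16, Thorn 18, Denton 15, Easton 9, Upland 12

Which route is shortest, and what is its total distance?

(a): 7 + 9 + 18 + 24 + 17 + 23 = 98
(b): 23 + 17 + 12 + 18 + 21 + 7 = 98
(c): 7 + 21 + 28 + 15 + 12 + 10 = 93

Shortest is (c), total 93 m.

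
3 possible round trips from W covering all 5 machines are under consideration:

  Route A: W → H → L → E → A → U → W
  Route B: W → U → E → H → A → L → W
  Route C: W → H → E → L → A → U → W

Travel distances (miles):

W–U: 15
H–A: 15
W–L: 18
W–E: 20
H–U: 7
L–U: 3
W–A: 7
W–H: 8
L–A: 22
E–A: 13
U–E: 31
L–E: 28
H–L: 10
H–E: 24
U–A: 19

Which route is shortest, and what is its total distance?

Route A: 8 + 10 + 28 + 13 + 19 + 15 = 93
Route B: 15 + 31 + 24 + 15 + 22 + 18 = 125
Route C: 8 + 24 + 28 + 22 + 19 + 15 = 116

Shortest is Route A, total 93 miles.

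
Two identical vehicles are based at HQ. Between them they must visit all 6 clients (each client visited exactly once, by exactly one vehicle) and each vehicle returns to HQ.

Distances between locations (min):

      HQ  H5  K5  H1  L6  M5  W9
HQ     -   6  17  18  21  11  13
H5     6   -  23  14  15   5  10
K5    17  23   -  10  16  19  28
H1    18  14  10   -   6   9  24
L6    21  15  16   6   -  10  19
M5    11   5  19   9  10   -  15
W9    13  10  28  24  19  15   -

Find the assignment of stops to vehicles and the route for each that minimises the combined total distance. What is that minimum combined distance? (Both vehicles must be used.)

Try each way of splitting the stops between the two vehicles (each non-empty) and, for each split, find the best tour for each vehicle:
  {H5} + {K5, H1, L6, M5, W9}: 12 + 71 = 83
  {K5} + {H5, H1, L6, M5, W9}: 34 + 58 = 92
  {H5, K5} + {H1, L6, M5, W9}: 46 + 58 = 104
  {H1} + {H5, K5, L6, M5, W9}: 36 + 71 = 107
  {H5, H1} + {K5, L6, M5, W9}: 38 + 71 = 109
  {K5, H1} + {H5, L6, M5, W9}: 45 + 53 = 98
  … (31 splits in total)
  {H5, K5, H1, L6, M5} + {W9}: 54 + 26 = 80  ← best
Best: vehicle 1 HQ → H5 → M5 → L6 → H1 → K5 → HQ = 54; vehicle 2 HQ → W9 → HQ = 26; combined 80.

Minimum combined distance: 80 min.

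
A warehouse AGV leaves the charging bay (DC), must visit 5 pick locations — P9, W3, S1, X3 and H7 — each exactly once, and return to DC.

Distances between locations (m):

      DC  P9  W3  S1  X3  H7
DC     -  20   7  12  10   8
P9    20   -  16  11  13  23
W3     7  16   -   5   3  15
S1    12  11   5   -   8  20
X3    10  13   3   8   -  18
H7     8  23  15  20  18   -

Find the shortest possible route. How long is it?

With 5 stops there are 5!/2 = 60 distinct round trips (a route and its reverse cost the same).
DC-P9-W3-S1-X3-H7-DC: 20+16+5+8+18+8 = 75
DC-P9-W3-S1-H7-X3-DC: 20+16+5+20+18+10 = 89
DC-P9-W3-X3-S1-H7-DC: 20+16+3+8+20+8 = 75
DC-P9-W3-X3-H7-S1-DC: 20+16+3+18+20+12 = 89
DC-P9-W3-H7-S1-X3-DC: 20+16+15+20+8+10 = 89
DC-P9-W3-H7-X3-S1-DC: 20+16+15+18+8+12 = 89
DC-P9-S1-W3-X3-H7-DC: 20+11+5+3+18+8 = 65
DC-P9-S1-W3-H7-X3-DC: 20+11+5+15+18+10 = 79
DC-P9-S1-X3-W3-H7-DC: 20+11+8+3+15+8 = 65
DC-P9-S1-X3-H7-W3-DC: 20+11+8+18+15+7 = 79
DC-P9-S1-H7-W3-X3-DC: 20+11+20+15+3+10 = 79
DC-P9-S1-H7-X3-W3-DC: 20+11+20+18+3+7 = 79
DC-P9-X3-W3-S1-H7-DC: 20+13+3+5+20+8 = 69
DC-P9-X3-W3-H7-S1-DC: 20+13+3+15+20+12 = 83
… (46 more)
DC-W3-X3-S1-P9-H7-DC: 7+3+8+11+23+8 = 60  ← best
The minimum is 60.
One optimal route: DC → W3 → X3 → S1 → P9 → H7 → DC (or its reverse).

Shortest round trip = 60 m.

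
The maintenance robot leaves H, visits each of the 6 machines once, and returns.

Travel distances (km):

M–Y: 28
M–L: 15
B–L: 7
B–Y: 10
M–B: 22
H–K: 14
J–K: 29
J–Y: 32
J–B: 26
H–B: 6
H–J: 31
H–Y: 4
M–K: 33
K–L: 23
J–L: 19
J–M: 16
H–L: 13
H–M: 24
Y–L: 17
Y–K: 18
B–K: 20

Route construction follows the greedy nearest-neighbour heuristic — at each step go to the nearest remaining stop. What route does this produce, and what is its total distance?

Total distance 95 km via the nearest-neighbour route H → Y → B → L → M → J → K → H.

H → [Y:4 / B:6 / L:13 / K:14 / M:24 / J:31] → Y (4)
Y → [B:10 / L:17 / K:18 / M:28 / J:32] → B (10)
B → [L:7 / K:20 / M:22 / J:26] → L (7)
L → [M:15 / J:19 / K:23] → M (15)
M → [J:16 / K:33] → J (16)
J → [K:29] → K (29)
Return K→H: 14.
Total = 4 + 10 + 7 + 15 + 16 + 29 + 14 = 95.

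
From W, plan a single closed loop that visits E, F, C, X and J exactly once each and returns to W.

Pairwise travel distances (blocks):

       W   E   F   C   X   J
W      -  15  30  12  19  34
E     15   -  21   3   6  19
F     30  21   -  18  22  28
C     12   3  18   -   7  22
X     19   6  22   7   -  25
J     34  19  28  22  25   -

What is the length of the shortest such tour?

There are 60 distinct closed tours to check (reversals are equivalent).
W → E → F → C → X → J → W: 15+21+18+7+25+34 = 120
W → E → F → C → J → X → W: 15+21+18+22+25+19 = 120
W → E → F → X → C → J → W: 15+21+22+7+22+34 = 121
W → E → F → X → J → C → W: 15+21+22+25+22+12 = 117
W → E → F → J → C → X → W: 15+21+28+22+7+19 = 112
W → E → F → J → X → C → W: 15+21+28+25+7+12 = 108
W → E → C → F → X → J → W: 15+3+18+22+25+34 = 117
W → E → C → F → J → X → W: 15+3+18+28+25+19 = 108
W → E → C → X → F → J → W: 15+3+7+22+28+34 = 109
W → E → C → X → J → F → W: 15+3+7+25+28+30 = 108
W → E → C → J → F → X → W: 15+3+22+28+22+19 = 109
W → E → C → J → X → F → W: 15+3+22+25+22+30 = 117
W → E → X → F → C → J → W: 15+6+22+18+22+34 = 117
W → E → X → F → J → C → W: 15+6+22+28+22+12 = 105
… (46 more)
W → F → J → E → X → C → W: 30+28+19+6+7+12 = 102  ← best
The minimum is 102.
One optimal route: W → F → J → E → X → C → W (or its reverse).

102 blocks — the shortest possible round trip.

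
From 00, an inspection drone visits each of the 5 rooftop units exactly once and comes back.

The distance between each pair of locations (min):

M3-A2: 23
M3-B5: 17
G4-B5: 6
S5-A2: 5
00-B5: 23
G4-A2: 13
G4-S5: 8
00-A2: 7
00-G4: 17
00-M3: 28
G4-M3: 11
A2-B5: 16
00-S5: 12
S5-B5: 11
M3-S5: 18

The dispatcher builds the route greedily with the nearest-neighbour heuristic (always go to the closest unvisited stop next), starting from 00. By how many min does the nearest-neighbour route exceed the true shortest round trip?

3 min longer than the optimal tour.

00: A2=7, S5=12, G4=17, B5=23, M3=28 ⇒ A2
A2: S5=5, G4=13, B5=16, M3=23 ⇒ S5
S5: G4=8, B5=11, M3=18 ⇒ G4
G4: B5=6, M3=11 ⇒ B5
B5: M3=17 ⇒ M3
NN route 00 → A2 → S5 → G4 → B5 → M3 → 00 costs 71.
Optimal: 00 → G4 → M3 → B5 → S5 → A2 → 00 costs 68 (by enumerating all 60 distinct tours).
Excess = 71 − 68 = 3.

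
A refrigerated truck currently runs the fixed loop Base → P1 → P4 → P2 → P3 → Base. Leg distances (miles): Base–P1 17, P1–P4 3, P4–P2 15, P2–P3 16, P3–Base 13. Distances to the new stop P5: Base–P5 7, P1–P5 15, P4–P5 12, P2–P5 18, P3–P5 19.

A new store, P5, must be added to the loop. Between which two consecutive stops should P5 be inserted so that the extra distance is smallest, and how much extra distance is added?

Minimum extra distance: 5 miles, inserting P5 between Base and P1.

Insertion cost between consecutive stops i–j is d(i,P5) + d(P5,j) − d(i,j):
  between Base and P1: 7 + 15 − 17 = 5
  between P1 and P4: 15 + 12 − 3 = 24
  between P4 and P2: 12 + 18 − 15 = 15
  between P2 and P3: 18 + 19 − 16 = 21
  between P3 and Base: 19 + 7 − 13 = 13
Cheapest insertion is between Base and P1, adding 5.
New total = 64 + 5 = 69.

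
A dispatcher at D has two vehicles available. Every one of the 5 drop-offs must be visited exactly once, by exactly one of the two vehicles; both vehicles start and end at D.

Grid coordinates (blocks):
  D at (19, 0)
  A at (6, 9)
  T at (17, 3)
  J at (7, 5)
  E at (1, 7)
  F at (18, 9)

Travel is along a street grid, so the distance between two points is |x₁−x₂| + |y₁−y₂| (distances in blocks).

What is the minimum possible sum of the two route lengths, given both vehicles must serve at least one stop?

There are 2^4 − 1 = 15 ways to divide the 5 stops into two non-empty groups. For each, the best each vehicle can do is its own shortest tour through its group:
  {A} + {T, J, E, F}: 44 + 54 = 98
  {T} + {A, J, E, F}: 10 + 54 = 64
  {A, T} + {J, E, F}: 44 + 54 = 98
  {J} + {A, T, E, F}: 34 + 54 = 88
  {A, J} + {T, E, F}: 44 + 54 = 98
  {T, J} + {A, E, F}: 34 + 54 = 88
  … (15 splits in total)
Best: vehicle 1 D → T → D = 10; vehicle 2 D → J → E → A → F → D = 54; combined 64.

Minimum combined distance: 64 blocks.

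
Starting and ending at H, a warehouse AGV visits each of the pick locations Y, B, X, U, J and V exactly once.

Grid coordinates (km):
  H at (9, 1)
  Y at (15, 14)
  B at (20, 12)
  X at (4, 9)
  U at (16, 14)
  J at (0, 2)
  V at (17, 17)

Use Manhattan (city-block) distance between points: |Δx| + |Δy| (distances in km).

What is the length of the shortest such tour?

There are 360 distinct closed tours to check (reversals are equivalent).
H - Y - B - X - U - J - V - H: 19+7+19+17+28+32+24 = 146
H - Y - B - X - U - V - J - H: 19+7+19+17+4+32+10 = 108
H - Y - B - X - J - U - V - H: 19+7+19+11+28+4+24 = 112
H - Y - B - X - J - V - U - H: 19+7+19+11+32+4+20 = 112
H - Y - B - X - V - U - J - H: 19+7+19+21+4+28+10 = 108
H - Y - B - X - V - J - U - H: 19+7+19+21+32+28+20 = 146
H - Y - B - U - X - J - V - H: 19+7+6+17+11+32+24 = 116
H - Y - B - U - X - V - J - H: 19+7+6+17+21+32+10 = 112
… (352 more)
H - Y - U - V - B - X - J - H: 19+1+4+8+19+11+10 = 72  ← best
The minimum is 72.
One optimal route: H → Y → U → V → B → X → J → H (or its reverse).

72 km — the shortest possible round trip.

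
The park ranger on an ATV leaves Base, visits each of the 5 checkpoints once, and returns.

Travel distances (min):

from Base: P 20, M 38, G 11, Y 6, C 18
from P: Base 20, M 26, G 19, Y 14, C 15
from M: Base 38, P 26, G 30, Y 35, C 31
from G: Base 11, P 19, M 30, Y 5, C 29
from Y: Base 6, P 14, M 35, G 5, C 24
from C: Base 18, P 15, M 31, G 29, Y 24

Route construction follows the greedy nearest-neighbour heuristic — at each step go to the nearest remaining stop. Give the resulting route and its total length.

At Base the remaining stops are Y 6, G 11, C 18, P 20, M 38; go to Y.
At Y the remaining stops are G 5, P 14, C 24, M 35; go to G.
At G the remaining stops are P 19, C 29, M 30; go to P.
At P the remaining stops are C 15, M 26; go to C.
At C the remaining stops are M 31; go to M.
Return M→Base: 38.
Total = 6 + 5 + 19 + 15 + 31 + 38 = 114.

Total distance 114 min via the nearest-neighbour route Base → Y → G → P → C → M → Base.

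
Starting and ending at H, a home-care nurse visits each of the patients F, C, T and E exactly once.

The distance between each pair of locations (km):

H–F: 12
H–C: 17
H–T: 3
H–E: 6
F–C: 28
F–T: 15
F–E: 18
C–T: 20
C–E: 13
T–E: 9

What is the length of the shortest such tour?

Minimum total distance: 65 km.

H - F - C - T - E - H: 12+28+20+9+6 = 75
H - F - C - E - T - H: 12+28+13+9+3 = 65
H - F - T - C - E - H: 12+15+20+13+6 = 66
H - F - T - E - C - H: 12+15+9+13+17 = 66
H - F - E - C - T - H: 12+18+13+20+3 = 66
H - F - E - T - C - H: 12+18+9+20+17 = 76
H - C - F - T - E - H: 17+28+15+9+6 = 75
H - C - F - E - T - H: 17+28+18+9+3 = 75
H - C - T - F - E - H: 17+20+15+18+6 = 76
H - C - E - F - T - H: 17+13+18+15+3 = 66
H - T - F - C - E - H: 3+15+28+13+6 = 65
H - T - C - F - E - H: 3+20+28+18+6 = 75
The minimum is 65.
One optimal route: H → F → C → E → T → H (or its reverse).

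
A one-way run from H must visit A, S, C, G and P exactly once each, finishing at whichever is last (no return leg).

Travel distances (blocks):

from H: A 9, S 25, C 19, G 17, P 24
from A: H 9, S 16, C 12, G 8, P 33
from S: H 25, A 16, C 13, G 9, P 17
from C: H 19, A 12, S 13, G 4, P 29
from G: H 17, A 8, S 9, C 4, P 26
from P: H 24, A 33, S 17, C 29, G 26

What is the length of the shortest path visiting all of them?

There are 5! = 120 possible orderings.
H → A → S → C → G → P: 9+16+13+4+26 = 68
H → A → S → C → P → G: 9+16+13+29+26 = 93
H → A → S → G → C → P: 9+16+9+4+29 = 67
H → A → S → G → P → C: 9+16+9+26+29 = 89
H → A → S → P → C → G: 9+16+17+29+4 = 75
H → A → S → P → G → C: 9+16+17+26+4 = 72
H → A → C → S → G → P: 9+12+13+9+26 = 69
H → A → C → S → P → G: 9+12+13+17+26 = 77
H → A → C → G → S → P: 9+12+4+9+17 = 51
H → A → C → G → P → S: 9+12+4+26+17 = 68
H → A → C → P → S → G: 9+12+29+17+9 = 76
H → A → C → P → G → S: 9+12+29+26+9 = 85
H → A → G → S → C → P: 9+8+9+13+29 = 68
H → A → G → S → P → C: 9+8+9+17+29 = 72
… (106 more)
The minimum is 51.
One shortest path: H → A → C → G → S → P.

Minimum one-way distance = 51 blocks.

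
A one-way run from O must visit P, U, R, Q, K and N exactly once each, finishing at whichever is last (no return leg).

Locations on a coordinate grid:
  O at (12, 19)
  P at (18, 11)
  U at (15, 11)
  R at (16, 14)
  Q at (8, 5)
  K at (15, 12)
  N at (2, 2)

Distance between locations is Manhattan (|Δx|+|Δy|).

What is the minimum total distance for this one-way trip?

There are 6! = 720 possible orderings.
O→P→U→R→Q→K→N: 14+3+4+17+14+23 = 75
O→P→U→R→Q→N→K: 14+3+4+17+9+23 = 70
O→P→U→R→K→Q→N: 14+3+4+3+14+9 = 47
O→P→U→R→K→N→Q: 14+3+4+3+23+9 = 56
O→P→U→R→N→Q→K: 14+3+4+26+9+14 = 70
O→P→U→R→N→K→Q: 14+3+4+26+23+14 = 84
O→P→U→Q→R→K→N: 14+3+13+17+3+23 = 73
O→P→U→Q→R→N→K: 14+3+13+17+26+23 = 96
… (712 more)
O→R→P→U→K→Q→N: 9+5+3+1+14+9 = 41  ← best
The minimum is 41.
One shortest path: O → R → P → U → K → Q → N.

Minimum one-way distance = 41.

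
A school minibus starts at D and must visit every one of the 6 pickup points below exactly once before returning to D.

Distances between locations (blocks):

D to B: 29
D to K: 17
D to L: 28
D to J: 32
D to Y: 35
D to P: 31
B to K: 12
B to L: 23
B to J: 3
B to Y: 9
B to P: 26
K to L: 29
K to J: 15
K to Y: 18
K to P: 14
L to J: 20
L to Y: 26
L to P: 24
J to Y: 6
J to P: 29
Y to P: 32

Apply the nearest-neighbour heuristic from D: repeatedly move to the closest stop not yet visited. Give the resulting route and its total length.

119 blocks along D → K → B → J → Y → L → P → D.

D → [K:17 / L:28 / B:29 / P:31 / J:32 / Y:35] → K (17)
K → [B:12 / P:14 / J:15 / Y:18 / L:29] → B (12)
B → [J:3 / Y:9 / L:23 / P:26] → J (3)
J → [Y:6 / L:20 / P:29] → Y (6)
Y → [L:26 / P:32] → L (26)
L → [P:24] → P (24)
Return P→D: 31.
Total = 17 + 12 + 3 + 6 + 26 + 24 + 31 = 119.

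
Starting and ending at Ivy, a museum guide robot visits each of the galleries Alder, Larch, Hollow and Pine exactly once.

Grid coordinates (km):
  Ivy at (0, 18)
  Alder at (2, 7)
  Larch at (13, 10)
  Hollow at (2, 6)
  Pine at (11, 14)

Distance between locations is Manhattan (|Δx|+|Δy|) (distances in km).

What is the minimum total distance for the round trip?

With 4 stops there are 4!/2 = 12 distinct round trips (a route and its reverse cost the same).
Ivy → Alder → Larch → Hollow → Pine → Ivy: 13+14+15+17+15 = 74
Ivy → Alder → Larch → Pine → Hollow → Ivy: 13+14+6+17+14 = 64
Ivy → Alder → Hollow → Larch → Pine → Ivy: 13+1+15+6+15 = 50
Ivy → Alder → Hollow → Pine → Larch → Ivy: 13+1+17+6+21 = 58
Ivy → Alder → Pine → Larch → Hollow → Ivy: 13+16+6+15+14 = 64
Ivy → Alder → Pine → Hollow → Larch → Ivy: 13+16+17+15+21 = 82
Ivy → Larch → Alder → Hollow → Pine → Ivy: 21+14+1+17+15 = 68
Ivy → Larch → Alder → Pine → Hollow → Ivy: 21+14+16+17+14 = 82
Ivy → Larch → Hollow → Alder → Pine → Ivy: 21+15+1+16+15 = 68
Ivy → Larch → Pine → Alder → Hollow → Ivy: 21+6+16+1+14 = 58
Ivy → Hollow → Alder → Larch → Pine → Ivy: 14+1+14+6+15 = 50
Ivy → Hollow → Larch → Alder → Pine → Ivy: 14+15+14+16+15 = 74
The minimum is 50.
One optimal route: Ivy → Alder → Hollow → Larch → Pine → Ivy (or its reverse).

Shortest round trip = 50 km.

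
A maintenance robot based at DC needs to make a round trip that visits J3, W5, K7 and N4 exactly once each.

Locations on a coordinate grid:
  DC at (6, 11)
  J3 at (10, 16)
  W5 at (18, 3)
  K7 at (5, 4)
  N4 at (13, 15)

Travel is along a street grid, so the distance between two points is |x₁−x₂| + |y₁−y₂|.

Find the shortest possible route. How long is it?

52 — the shortest possible round trip.

With 4 stops there are 4!/2 = 12 distinct round trips (a route and its reverse cost the same).
DC → J3 → W5 → K7 → N4 → DC: 9+21+14+19+11 = 74
DC → J3 → W5 → N4 → K7 → DC: 9+21+17+19+8 = 74
DC → J3 → K7 → W5 → N4 → DC: 9+17+14+17+11 = 68
DC → J3 → K7 → N4 → W5 → DC: 9+17+19+17+20 = 82
DC → J3 → N4 → W5 → K7 → DC: 9+4+17+14+8 = 52
DC → J3 → N4 → K7 → W5 → DC: 9+4+19+14+20 = 66
DC → W5 → J3 → K7 → N4 → DC: 20+21+17+19+11 = 88
DC → W5 → J3 → N4 → K7 → DC: 20+21+4+19+8 = 72
DC → W5 → K7 → J3 → N4 → DC: 20+14+17+4+11 = 66
DC → W5 → N4 → J3 → K7 → DC: 20+17+4+17+8 = 66
DC → K7 → J3 → W5 → N4 → DC: 8+17+21+17+11 = 74
DC → K7 → W5 → J3 → N4 → DC: 8+14+21+4+11 = 58
The minimum is 52.
One optimal route: DC → J3 → N4 → W5 → K7 → DC (or its reverse).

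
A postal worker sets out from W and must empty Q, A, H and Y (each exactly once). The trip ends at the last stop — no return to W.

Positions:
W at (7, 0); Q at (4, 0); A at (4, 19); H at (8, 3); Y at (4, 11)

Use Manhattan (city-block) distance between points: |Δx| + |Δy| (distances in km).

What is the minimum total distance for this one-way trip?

30 km — the minimum one-way total.

There are 4! = 24 possible orderings.
W → Q → A → H → Y: 3+19+20+12 = 54
W → Q → A → Y → H: 3+19+8+12 = 42
W → Q → H → A → Y: 3+7+20+8 = 38
W → Q → H → Y → A: 3+7+12+8 = 30
W → Q → Y → A → H: 3+11+8+20 = 42
W → Q → Y → H → A: 3+11+12+20 = 46
W → A → Q → H → Y: 22+19+7+12 = 60
W → A → Q → Y → H: 22+19+11+12 = 64
W → A → H → Q → Y: 22+20+7+11 = 60
W → A → H → Y → Q: 22+20+12+11 = 65
W → A → Y → Q → H: 22+8+11+7 = 48
W → A → Y → H → Q: 22+8+12+7 = 49
W → H → Q → A → Y: 4+7+19+8 = 38
W → H → Q → Y → A: 4+7+11+8 = 30
… (10 more)
The minimum is 30.
One shortest path: W → Q → H → Y → A.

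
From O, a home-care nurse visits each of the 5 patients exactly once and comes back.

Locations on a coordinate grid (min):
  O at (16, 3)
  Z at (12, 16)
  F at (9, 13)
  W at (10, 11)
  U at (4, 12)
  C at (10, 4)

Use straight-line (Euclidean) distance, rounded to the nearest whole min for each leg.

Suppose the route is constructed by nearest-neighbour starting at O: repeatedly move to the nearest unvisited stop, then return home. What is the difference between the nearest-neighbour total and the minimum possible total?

The nearest-neighbour route is 3 min longer than optimal.

From O: C=6, W=10, F=12, Z=14, U=15 → choose C (6).
From C: W=7, F=9, U=10, Z=12 → choose W (7).
From W: F=2, Z=5, U=6 → choose F (2).
From F: Z=4, U=5 → choose Z (4).
From Z: U=9 → choose U (9).
NN route O → C → W → F → Z → U → O costs 43.
Optimal: O → W → Z → F → U → C → O costs 40 (by enumerating all 60 distinct tours).
Excess = 43 − 40 = 3.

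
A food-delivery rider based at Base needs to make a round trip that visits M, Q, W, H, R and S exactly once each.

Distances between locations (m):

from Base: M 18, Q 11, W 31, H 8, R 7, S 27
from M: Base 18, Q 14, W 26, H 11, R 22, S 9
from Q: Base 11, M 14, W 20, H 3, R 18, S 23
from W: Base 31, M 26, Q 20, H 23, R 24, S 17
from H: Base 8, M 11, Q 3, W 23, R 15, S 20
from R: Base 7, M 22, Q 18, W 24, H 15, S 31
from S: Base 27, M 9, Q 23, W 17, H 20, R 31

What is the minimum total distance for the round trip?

82 m — the shortest possible round trip.

With 6 stops there are 6!/2 = 360 distinct round trips (a route and its reverse cost the same).
Base-M-Q-W-H-R-S-Base: 18+14+20+23+15+31+27 = 148
Base-M-Q-W-H-S-R-Base: 18+14+20+23+20+31+7 = 133
Base-M-Q-W-R-H-S-Base: 18+14+20+24+15+20+27 = 138
Base-M-Q-W-R-S-H-Base: 18+14+20+24+31+20+8 = 135
Base-M-Q-W-S-H-R-Base: 18+14+20+17+20+15+7 = 111
Base-M-Q-W-S-R-H-Base: 18+14+20+17+31+15+8 = 123
Base-M-Q-H-W-R-S-Base: 18+14+3+23+24+31+27 = 140
Base-M-Q-H-W-S-R-Base: 18+14+3+23+17+31+7 = 113
… (352 more)
Base-Q-H-M-S-W-R-Base: 11+3+11+9+17+24+7 = 82  ← best
The minimum is 82.
One optimal route: Base → Q → H → M → S → W → R → Base (or its reverse).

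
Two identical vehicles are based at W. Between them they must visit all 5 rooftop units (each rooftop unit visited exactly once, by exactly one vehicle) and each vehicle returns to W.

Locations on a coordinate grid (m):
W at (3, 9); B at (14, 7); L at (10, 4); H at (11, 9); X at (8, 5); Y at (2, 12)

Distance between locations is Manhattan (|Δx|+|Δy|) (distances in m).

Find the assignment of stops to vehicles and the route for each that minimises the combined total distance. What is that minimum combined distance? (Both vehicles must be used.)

Check every non-empty split of the stops between the two vehicles; for each half take its own optimal tour:
  {B} + {L, H, X, Y}: 26 + 34 = 60
  {L} + {B, H, X, Y}: 24 + 38 = 62
  {B, L} + {H, X, Y}: 32 + 32 = 64
  {H} + {B, L, X, Y}: 16 + 40 = 56
  {B, H} + {L, X, Y}: 26 + 32 = 58
  {L, H} + {B, X, Y}: 26 + 38 = 64
  … (15 splits in total)
  {B, L, H, X} + {Y}: 32 + 8 = 40  ← best
Best: vehicle 1 W → H → B → L → X → W = 32; vehicle 2 W → Y → W = 8; combined 40.

40 m — the smallest possible combined total.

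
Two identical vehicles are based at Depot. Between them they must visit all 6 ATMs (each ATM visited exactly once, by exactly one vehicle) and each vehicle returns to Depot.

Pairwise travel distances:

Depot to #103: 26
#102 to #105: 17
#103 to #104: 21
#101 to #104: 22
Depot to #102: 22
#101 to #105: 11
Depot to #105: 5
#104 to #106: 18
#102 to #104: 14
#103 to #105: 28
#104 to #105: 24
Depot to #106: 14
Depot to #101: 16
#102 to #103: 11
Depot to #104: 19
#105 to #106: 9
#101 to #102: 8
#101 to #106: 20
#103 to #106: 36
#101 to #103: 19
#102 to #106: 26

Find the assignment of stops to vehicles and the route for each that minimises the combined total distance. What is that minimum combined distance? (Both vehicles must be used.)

There are 2^5 − 1 = 31 ways to divide the 6 stops into two non-empty groups. For each, the best each vehicle can do is its own shortest tour through its group:
  {#101} + {#102, #103, #104, #105, #106}: 32 + 83 = 115
  {#102} + {#101, #103, #104, #105, #106}: 44 + 88 = 132
  {#101, #102} + {#103, #104, #105, #106}: 46 + 79 = 125
  {#103} + {#101, #102, #104, #105, #106}: 52 + 70 = 122
  {#101, #103} + {#102, #104, #105, #106}: 61 + 68 = 129
  {#102, #103} + {#101, #104, #105, #106}: 59 + 70 = 129
  … (31 splits in total)
  {#105} + {#101, #102, #103, #104, #106}: 10 + 88 = 98  ← best
Best: vehicle 1 Depot → #105 → Depot = 10; vehicle 2 Depot → #101 → #102 → #103 → #104 → #106 → Depot = 88; combined 98.

Minimum combined distance: 98.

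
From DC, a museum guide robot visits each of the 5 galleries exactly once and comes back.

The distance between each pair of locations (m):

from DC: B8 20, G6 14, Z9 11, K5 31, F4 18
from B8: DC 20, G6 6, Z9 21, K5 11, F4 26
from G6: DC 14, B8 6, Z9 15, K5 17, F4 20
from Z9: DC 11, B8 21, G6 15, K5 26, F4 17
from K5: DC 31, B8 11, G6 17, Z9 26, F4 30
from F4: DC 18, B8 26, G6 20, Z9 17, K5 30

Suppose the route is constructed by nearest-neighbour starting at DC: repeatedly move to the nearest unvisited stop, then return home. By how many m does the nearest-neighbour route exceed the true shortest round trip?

The nearest-neighbour route is 2 m longer than optimal.

From DC: Z9=11, G6=14, F4=18, B8=20, K5=31 → choose Z9 (11).
From Z9: G6=15, F4=17, B8=21, K5=26 → choose G6 (15).
From G6: B8=6, K5=17, F4=20 → choose B8 (6).
From B8: K5=11, F4=26 → choose K5 (11).
From K5: F4=30 → choose F4 (30).
NN route DC → Z9 → G6 → B8 → K5 → F4 → DC costs 91.
Optimal: DC → G6 → B8 → K5 → F4 → Z9 → DC costs 89 (by enumerating all 60 distinct tours).
Excess = 91 − 89 = 2.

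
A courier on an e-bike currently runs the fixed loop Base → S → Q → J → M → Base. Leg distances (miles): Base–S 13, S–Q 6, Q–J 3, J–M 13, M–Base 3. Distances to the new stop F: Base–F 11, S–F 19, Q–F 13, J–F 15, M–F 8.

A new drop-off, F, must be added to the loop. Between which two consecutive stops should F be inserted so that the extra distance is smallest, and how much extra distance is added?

Insertion cost between consecutive stops i–j is d(i,F) + d(F,j) − d(i,j):
  between Base and S: 11 + 19 − 13 = 17
  between S and Q: 19 + 13 − 6 = 26
  between Q and J: 13 + 15 − 3 = 25
  between J and M: 15 + 8 − 13 = 10
  between M and Base: 8 + 11 − 3 = 16
Cheapest insertion is between J and M, adding 10.
New total = 38 + 10 = 48.

Adding 10 miles by placing F on the J–M leg.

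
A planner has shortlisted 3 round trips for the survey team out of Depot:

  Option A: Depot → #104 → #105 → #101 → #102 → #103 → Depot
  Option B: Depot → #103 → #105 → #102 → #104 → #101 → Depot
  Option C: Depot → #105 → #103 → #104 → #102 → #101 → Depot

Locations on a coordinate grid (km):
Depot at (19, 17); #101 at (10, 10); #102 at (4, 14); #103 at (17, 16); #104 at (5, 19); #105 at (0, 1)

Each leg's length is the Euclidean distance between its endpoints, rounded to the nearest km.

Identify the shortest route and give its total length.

Option A: 14 + 19 + 13 + 7 + 13 + 2 = 68
Option B: 2 + 23 + 14 + 5 + 10 + 11 = 65
Option C: 25 + 23 + 12 + 5 + 7 + 11 = 83

Shortest is Option B, total 65 km.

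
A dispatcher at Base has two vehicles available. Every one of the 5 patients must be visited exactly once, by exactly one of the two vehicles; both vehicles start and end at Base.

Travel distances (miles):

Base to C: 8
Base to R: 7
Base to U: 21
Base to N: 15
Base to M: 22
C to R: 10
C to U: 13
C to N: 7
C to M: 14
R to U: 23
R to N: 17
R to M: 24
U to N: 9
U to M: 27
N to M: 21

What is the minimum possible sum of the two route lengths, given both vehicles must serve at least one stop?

87 miles — the smallest possible combined total.

There are 2^4 − 1 = 15 ways to divide the 5 stops into two non-empty groups. For each, the best each vehicle can do is its own shortest tour through its group:
  {C} + {R, U, N, M}: 16 + 82 = 98
  {R} + {C, U, N, M}: 14 + 73 = 87
  {C, R} + {U, N, M}: 25 + 73 = 98
  {U} + {C, R, N, M}: 42 + 67 = 109
  {C, U} + {R, N, M}: 42 + 67 = 109
  {R, U} + {C, N, M}: 51 + 58 = 109
  … (15 splits in total)
Best: vehicle 1 Base → R → Base = 14; vehicle 2 Base → C → U → N → M → Base = 73; combined 87.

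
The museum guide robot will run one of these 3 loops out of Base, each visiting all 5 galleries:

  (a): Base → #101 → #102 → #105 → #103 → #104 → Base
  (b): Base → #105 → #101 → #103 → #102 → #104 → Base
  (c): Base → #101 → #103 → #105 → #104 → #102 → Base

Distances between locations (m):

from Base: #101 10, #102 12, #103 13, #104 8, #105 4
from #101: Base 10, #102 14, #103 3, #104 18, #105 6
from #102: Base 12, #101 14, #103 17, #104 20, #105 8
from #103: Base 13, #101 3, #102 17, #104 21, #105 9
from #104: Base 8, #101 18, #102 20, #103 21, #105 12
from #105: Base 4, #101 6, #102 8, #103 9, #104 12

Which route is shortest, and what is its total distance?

(a): 10 + 14 + 8 + 9 + 21 + 8 = 70
(b): 4 + 6 + 3 + 17 + 20 + 8 = 58
(c): 10 + 3 + 9 + 12 + 20 + 12 = 66

Shortest is (b), total 58 m.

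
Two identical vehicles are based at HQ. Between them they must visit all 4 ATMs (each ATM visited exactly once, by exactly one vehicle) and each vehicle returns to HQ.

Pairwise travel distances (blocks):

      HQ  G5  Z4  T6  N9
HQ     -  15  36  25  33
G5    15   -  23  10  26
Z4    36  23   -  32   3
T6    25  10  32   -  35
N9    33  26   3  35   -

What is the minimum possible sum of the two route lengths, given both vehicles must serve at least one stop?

122 blocks — the smallest possible combined total.

Try each way of splitting the stops between the two vehicles (each non-empty) and, for each split, find the best tour for each vehicle:
  {G5} + {Z4, T6, N9}: 30 + 93 = 123
  {Z4} + {G5, T6, N9}: 72 + 93 = 165
  {G5, Z4} + {T6, N9}: 74 + 93 = 167
  {T6} + {G5, Z4, N9}: 50 + 74 = 124
  {G5, T6} + {Z4, N9}: 50 + 72 = 122
  {Z4, T6} + {G5, N9}: 93 + 74 = 167
  … (7 splits in total)
Best: vehicle 1 HQ → G5 → T6 → HQ = 50; vehicle 2 HQ → Z4 → N9 → HQ = 72; combined 122.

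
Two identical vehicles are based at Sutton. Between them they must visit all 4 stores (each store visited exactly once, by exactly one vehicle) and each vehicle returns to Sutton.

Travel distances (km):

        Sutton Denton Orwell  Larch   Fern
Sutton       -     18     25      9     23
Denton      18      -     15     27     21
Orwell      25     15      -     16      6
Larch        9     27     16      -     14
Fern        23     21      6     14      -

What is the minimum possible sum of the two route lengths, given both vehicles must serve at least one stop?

80 km — the smallest possible combined total.

Try each way of splitting the stops between the two vehicles (each non-empty) and, for each split, find the best tour for each vehicle:
  {Denton} + {Orwell, Larch, Fern}: 36 + 54 = 90
  {Orwell} + {Denton, Larch, Fern}: 50 + 62 = 112
  {Denton, Orwell} + {Larch, Fern}: 58 + 46 = 104
  {Larch} + {Denton, Orwell, Fern}: 18 + 62 = 80
  {Denton, Larch} + {Orwell, Fern}: 54 + 54 = 108
  {Orwell, Larch} + {Denton, Fern}: 50 + 62 = 112
  … (7 splits in total)
Best: vehicle 1 Sutton → Larch → Sutton = 18; vehicle 2 Sutton → Denton → Orwell → Fern → Sutton = 62; combined 80.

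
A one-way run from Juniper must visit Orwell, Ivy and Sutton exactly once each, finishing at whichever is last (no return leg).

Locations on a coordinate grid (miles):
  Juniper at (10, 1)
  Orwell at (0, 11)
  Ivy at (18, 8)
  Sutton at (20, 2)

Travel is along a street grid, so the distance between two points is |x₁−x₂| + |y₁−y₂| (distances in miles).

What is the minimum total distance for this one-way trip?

There are 3! = 6 possible orderings.
Juniper→Orwell→Ivy→Sutton: 20+21+8 = 49
Juniper→Orwell→Sutton→Ivy: 20+29+8 = 57
Juniper→Ivy→Orwell→Sutton: 15+21+29 = 65
Juniper→Ivy→Sutton→Orwell: 15+8+29 = 52
Juniper→Sutton→Orwell→Ivy: 11+29+21 = 61
Juniper→Sutton→Ivy→Orwell: 11+8+21 = 40
The minimum is 40.
One shortest path: Juniper → Sutton → Ivy → Orwell.

40 miles — the minimum one-way total.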